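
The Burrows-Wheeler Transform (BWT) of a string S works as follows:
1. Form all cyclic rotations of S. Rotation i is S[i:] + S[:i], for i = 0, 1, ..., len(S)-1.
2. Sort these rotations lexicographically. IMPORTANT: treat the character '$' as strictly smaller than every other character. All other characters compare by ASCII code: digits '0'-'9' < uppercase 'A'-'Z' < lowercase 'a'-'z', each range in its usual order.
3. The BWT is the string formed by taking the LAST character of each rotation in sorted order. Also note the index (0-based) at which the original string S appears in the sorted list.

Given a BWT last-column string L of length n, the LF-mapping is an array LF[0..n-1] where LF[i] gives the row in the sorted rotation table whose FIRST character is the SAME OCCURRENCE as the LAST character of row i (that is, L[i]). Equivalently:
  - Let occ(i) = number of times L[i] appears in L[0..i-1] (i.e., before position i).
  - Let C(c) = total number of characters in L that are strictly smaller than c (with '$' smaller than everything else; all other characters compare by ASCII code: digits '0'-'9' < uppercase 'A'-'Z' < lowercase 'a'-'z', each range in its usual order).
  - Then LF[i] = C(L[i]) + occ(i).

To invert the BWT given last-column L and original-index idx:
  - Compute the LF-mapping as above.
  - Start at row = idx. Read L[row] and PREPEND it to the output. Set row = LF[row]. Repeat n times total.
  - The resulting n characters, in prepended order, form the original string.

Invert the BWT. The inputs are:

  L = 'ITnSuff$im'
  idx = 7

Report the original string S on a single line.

Answer: muffinSTI$

Derivation:
LF mapping: 1 3 8 2 9 4 5 0 6 7
Walk LF starting at row 7, prepending L[row]:
  step 1: row=7, L[7]='$', prepend. Next row=LF[7]=0
  step 2: row=0, L[0]='I', prepend. Next row=LF[0]=1
  step 3: row=1, L[1]='T', prepend. Next row=LF[1]=3
  step 4: row=3, L[3]='S', prepend. Next row=LF[3]=2
  step 5: row=2, L[2]='n', prepend. Next row=LF[2]=8
  step 6: row=8, L[8]='i', prepend. Next row=LF[8]=6
  step 7: row=6, L[6]='f', prepend. Next row=LF[6]=5
  step 8: row=5, L[5]='f', prepend. Next row=LF[5]=4
  step 9: row=4, L[4]='u', prepend. Next row=LF[4]=9
  step 10: row=9, L[9]='m', prepend. Next row=LF[9]=7
Reversed output: muffinSTI$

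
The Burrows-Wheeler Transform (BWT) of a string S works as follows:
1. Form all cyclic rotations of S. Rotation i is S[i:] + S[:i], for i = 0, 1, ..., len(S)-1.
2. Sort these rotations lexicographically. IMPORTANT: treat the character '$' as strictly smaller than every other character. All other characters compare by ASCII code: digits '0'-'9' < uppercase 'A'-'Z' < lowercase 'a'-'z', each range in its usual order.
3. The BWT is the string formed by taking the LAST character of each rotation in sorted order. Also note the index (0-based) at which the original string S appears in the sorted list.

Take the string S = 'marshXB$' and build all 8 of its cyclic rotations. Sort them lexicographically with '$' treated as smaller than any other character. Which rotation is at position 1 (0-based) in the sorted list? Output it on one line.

All 8 rotations (rotation i = S[i:]+S[:i]):
  rot[0] = marshXB$
  rot[1] = arshXB$m
  rot[2] = rshXB$ma
  rot[3] = shXB$mar
  rot[4] = hXB$mars
  rot[5] = XB$marsh
  rot[6] = B$marshX
  rot[7] = $marshXB
Sorted (with $ < everything):
  sorted[0] = $marshXB
  sorted[1] = B$marshX
  sorted[2] = XB$marsh
  sorted[3] = arshXB$m
  sorted[4] = hXB$mars
  sorted[5] = marshXB$
  sorted[6] = rshXB$ma
  sorted[7] = shXB$mar
sorted[1] = B$marshX

Answer: B$marshX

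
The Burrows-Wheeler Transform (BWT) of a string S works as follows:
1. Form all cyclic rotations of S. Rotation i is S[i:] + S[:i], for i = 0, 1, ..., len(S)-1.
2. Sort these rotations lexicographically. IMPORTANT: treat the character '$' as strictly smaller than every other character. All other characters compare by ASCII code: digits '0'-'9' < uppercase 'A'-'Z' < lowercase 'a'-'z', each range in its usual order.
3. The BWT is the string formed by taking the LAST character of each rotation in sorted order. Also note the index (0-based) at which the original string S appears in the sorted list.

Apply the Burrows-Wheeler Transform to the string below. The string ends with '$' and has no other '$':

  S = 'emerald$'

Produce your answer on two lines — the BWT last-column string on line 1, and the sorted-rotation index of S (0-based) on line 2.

Answer: drl$maee
3

Derivation:
All 8 rotations (rotation i = S[i:]+S[:i]):
  rot[0] = emerald$
  rot[1] = merald$e
  rot[2] = erald$em
  rot[3] = rald$eme
  rot[4] = ald$emer
  rot[5] = ld$emera
  rot[6] = d$emeral
  rot[7] = $emerald
Sorted (with $ < everything):
  sorted[0] = $emerald  (last char: 'd')
  sorted[1] = ald$emer  (last char: 'r')
  sorted[2] = d$emeral  (last char: 'l')
  sorted[3] = emerald$  (last char: '$')
  sorted[4] = erald$em  (last char: 'm')
  sorted[5] = ld$emera  (last char: 'a')
  sorted[6] = merald$e  (last char: 'e')
  sorted[7] = rald$eme  (last char: 'e')
Last column: drl$maee
Original string S is at sorted index 3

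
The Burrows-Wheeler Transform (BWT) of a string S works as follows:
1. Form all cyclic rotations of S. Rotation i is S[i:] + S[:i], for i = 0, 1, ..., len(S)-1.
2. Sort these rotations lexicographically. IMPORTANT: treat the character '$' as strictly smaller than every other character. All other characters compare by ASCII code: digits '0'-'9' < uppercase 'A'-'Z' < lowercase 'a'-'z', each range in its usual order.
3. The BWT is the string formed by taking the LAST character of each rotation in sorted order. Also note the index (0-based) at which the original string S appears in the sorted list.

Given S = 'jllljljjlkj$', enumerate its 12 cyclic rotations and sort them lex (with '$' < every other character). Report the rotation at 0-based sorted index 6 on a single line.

All 12 rotations (rotation i = S[i:]+S[:i]):
  rot[0] = jllljljjlkj$
  rot[1] = llljljjlkj$j
  rot[2] = lljljjlkj$jl
  rot[3] = ljljjlkj$jll
  rot[4] = jljjlkj$jlll
  rot[5] = ljjlkj$jlllj
  rot[6] = jjlkj$jllljl
  rot[7] = jlkj$jllljlj
  rot[8] = lkj$jllljljj
  rot[9] = kj$jllljljjl
  rot[10] = j$jllljljjlk
  rot[11] = $jllljljjlkj
Sorted (with $ < everything):
  sorted[0] = $jllljljjlkj
  sorted[1] = j$jllljljjlk
  sorted[2] = jjlkj$jllljl
  sorted[3] = jljjlkj$jlll
  sorted[4] = jlkj$jllljlj
  sorted[5] = jllljljjlkj$
  sorted[6] = kj$jllljljjl
  sorted[7] = ljjlkj$jlllj
  sorted[8] = ljljjlkj$jll
  sorted[9] = lkj$jllljljj
  sorted[10] = lljljjlkj$jl
  sorted[11] = llljljjlkj$j
sorted[6] = kj$jllljljjl

Answer: kj$jllljljjl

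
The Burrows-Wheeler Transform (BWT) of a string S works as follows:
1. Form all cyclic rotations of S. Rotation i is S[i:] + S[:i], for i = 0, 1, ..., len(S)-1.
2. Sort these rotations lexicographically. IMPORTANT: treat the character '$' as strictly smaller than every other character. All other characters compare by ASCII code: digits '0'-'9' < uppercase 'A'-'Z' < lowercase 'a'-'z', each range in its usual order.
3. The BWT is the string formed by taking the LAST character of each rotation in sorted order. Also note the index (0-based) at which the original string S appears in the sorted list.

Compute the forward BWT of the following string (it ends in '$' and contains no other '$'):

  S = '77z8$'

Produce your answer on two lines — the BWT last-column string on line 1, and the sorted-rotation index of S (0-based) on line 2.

All 5 rotations (rotation i = S[i:]+S[:i]):
  rot[0] = 77z8$
  rot[1] = 7z8$7
  rot[2] = z8$77
  rot[3] = 8$77z
  rot[4] = $77z8
Sorted (with $ < everything):
  sorted[0] = $77z8  (last char: '8')
  sorted[1] = 77z8$  (last char: '$')
  sorted[2] = 7z8$7  (last char: '7')
  sorted[3] = 8$77z  (last char: 'z')
  sorted[4] = z8$77  (last char: '7')
Last column: 8$7z7
Original string S is at sorted index 1

Answer: 8$7z7
1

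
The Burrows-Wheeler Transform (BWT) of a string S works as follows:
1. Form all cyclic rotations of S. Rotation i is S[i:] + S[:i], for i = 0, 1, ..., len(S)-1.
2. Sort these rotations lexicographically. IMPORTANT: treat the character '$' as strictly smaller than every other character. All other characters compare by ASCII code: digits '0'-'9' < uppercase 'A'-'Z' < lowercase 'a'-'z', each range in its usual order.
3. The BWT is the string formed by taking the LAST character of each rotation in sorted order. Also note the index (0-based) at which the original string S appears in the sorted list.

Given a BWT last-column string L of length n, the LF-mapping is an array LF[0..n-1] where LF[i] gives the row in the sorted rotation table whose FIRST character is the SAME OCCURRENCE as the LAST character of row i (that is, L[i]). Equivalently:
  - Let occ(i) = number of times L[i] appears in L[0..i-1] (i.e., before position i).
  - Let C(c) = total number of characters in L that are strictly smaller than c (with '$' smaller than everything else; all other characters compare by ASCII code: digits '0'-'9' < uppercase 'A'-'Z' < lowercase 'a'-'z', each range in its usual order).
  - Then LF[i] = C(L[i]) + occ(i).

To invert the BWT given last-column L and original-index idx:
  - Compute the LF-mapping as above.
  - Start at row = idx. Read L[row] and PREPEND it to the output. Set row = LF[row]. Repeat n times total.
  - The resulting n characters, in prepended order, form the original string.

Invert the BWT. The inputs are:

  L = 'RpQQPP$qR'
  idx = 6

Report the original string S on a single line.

LF mapping: 5 7 3 4 1 2 0 8 6
Walk LF starting at row 6, prepending L[row]:
  step 1: row=6, L[6]='$', prepend. Next row=LF[6]=0
  step 2: row=0, L[0]='R', prepend. Next row=LF[0]=5
  step 3: row=5, L[5]='P', prepend. Next row=LF[5]=2
  step 4: row=2, L[2]='Q', prepend. Next row=LF[2]=3
  step 5: row=3, L[3]='Q', prepend. Next row=LF[3]=4
  step 6: row=4, L[4]='P', prepend. Next row=LF[4]=1
  step 7: row=1, L[1]='p', prepend. Next row=LF[1]=7
  step 8: row=7, L[7]='q', prepend. Next row=LF[7]=8
  step 9: row=8, L[8]='R', prepend. Next row=LF[8]=6
Reversed output: RqpPQQPR$

Answer: RqpPQQPR$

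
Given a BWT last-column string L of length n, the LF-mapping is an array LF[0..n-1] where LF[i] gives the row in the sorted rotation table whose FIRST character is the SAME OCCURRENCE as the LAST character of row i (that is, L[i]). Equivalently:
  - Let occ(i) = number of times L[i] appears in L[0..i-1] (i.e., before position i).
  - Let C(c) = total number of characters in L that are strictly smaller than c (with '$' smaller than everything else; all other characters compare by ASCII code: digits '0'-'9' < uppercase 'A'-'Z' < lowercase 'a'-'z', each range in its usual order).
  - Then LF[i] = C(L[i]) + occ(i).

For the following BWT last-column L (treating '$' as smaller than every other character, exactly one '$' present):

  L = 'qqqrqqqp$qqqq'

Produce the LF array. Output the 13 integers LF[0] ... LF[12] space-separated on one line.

Answer: 2 3 4 12 5 6 7 1 0 8 9 10 11

Derivation:
Char counts: '$':1, 'p':1, 'q':10, 'r':1
C (first-col start): C('$')=0, C('p')=1, C('q')=2, C('r')=12
L[0]='q': occ=0, LF[0]=C('q')+0=2+0=2
L[1]='q': occ=1, LF[1]=C('q')+1=2+1=3
L[2]='q': occ=2, LF[2]=C('q')+2=2+2=4
L[3]='r': occ=0, LF[3]=C('r')+0=12+0=12
L[4]='q': occ=3, LF[4]=C('q')+3=2+3=5
L[5]='q': occ=4, LF[5]=C('q')+4=2+4=6
L[6]='q': occ=5, LF[6]=C('q')+5=2+5=7
L[7]='p': occ=0, LF[7]=C('p')+0=1+0=1
L[8]='$': occ=0, LF[8]=C('$')+0=0+0=0
L[9]='q': occ=6, LF[9]=C('q')+6=2+6=8
L[10]='q': occ=7, LF[10]=C('q')+7=2+7=9
L[11]='q': occ=8, LF[11]=C('q')+8=2+8=10
L[12]='q': occ=9, LF[12]=C('q')+9=2+9=11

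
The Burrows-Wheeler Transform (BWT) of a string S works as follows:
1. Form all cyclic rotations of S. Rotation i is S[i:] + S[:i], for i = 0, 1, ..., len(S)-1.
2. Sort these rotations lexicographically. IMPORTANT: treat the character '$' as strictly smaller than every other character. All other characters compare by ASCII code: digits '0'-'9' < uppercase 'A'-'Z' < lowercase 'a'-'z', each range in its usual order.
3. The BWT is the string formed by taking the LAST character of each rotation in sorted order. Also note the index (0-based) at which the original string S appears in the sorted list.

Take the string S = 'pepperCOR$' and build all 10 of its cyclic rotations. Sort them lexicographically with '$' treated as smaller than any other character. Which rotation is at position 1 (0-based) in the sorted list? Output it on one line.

Answer: COR$pepper

Derivation:
All 10 rotations (rotation i = S[i:]+S[:i]):
  rot[0] = pepperCOR$
  rot[1] = epperCOR$p
  rot[2] = pperCOR$pe
  rot[3] = perCOR$pep
  rot[4] = erCOR$pepp
  rot[5] = rCOR$peppe
  rot[6] = COR$pepper
  rot[7] = OR$pepperC
  rot[8] = R$pepperCO
  rot[9] = $pepperCOR
Sorted (with $ < everything):
  sorted[0] = $pepperCOR
  sorted[1] = COR$pepper
  sorted[2] = OR$pepperC
  sorted[3] = R$pepperCO
  sorted[4] = epperCOR$p
  sorted[5] = erCOR$pepp
  sorted[6] = pepperCOR$
  sorted[7] = perCOR$pep
  sorted[8] = pperCOR$pe
  sorted[9] = rCOR$peppe
sorted[1] = COR$pepper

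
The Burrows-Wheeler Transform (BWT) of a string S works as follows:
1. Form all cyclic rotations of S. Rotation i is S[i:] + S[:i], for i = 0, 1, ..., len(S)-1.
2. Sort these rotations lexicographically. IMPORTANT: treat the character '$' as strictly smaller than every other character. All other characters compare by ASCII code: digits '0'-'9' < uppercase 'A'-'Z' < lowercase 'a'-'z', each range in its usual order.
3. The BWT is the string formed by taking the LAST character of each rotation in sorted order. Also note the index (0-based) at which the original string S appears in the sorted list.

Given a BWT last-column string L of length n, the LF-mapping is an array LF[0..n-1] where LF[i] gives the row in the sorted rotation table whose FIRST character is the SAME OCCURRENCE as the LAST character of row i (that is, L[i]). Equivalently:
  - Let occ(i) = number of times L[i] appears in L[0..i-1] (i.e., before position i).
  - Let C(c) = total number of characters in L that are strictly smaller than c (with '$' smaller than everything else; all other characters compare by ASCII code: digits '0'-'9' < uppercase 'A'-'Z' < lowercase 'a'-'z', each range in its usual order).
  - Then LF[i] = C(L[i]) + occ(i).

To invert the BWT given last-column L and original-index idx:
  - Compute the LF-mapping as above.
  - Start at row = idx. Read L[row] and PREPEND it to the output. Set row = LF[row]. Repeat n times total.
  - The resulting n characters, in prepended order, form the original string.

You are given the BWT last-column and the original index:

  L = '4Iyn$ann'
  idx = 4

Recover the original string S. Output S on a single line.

LF mapping: 1 2 7 4 0 3 5 6
Walk LF starting at row 4, prepending L[row]:
  step 1: row=4, L[4]='$', prepend. Next row=LF[4]=0
  step 2: row=0, L[0]='4', prepend. Next row=LF[0]=1
  step 3: row=1, L[1]='I', prepend. Next row=LF[1]=2
  step 4: row=2, L[2]='y', prepend. Next row=LF[2]=7
  step 5: row=7, L[7]='n', prepend. Next row=LF[7]=6
  step 6: row=6, L[6]='n', prepend. Next row=LF[6]=5
  step 7: row=5, L[5]='a', prepend. Next row=LF[5]=3
  step 8: row=3, L[3]='n', prepend. Next row=LF[3]=4
Reversed output: nannyI4$

Answer: nannyI4$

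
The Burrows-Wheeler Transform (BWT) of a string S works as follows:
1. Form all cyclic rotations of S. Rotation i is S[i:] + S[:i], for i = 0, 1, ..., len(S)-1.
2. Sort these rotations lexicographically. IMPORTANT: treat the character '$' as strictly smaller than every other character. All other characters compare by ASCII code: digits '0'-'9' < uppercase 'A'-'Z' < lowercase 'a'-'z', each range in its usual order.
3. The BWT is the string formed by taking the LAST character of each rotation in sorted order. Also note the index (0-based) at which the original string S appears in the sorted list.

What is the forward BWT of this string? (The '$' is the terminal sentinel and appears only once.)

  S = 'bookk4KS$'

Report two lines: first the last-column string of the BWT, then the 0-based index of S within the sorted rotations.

All 9 rotations (rotation i = S[i:]+S[:i]):
  rot[0] = bookk4KS$
  rot[1] = ookk4KS$b
  rot[2] = okk4KS$bo
  rot[3] = kk4KS$boo
  rot[4] = k4KS$book
  rot[5] = 4KS$bookk
  rot[6] = KS$bookk4
  rot[7] = S$bookk4K
  rot[8] = $bookk4KS
Sorted (with $ < everything):
  sorted[0] = $bookk4KS  (last char: 'S')
  sorted[1] = 4KS$bookk  (last char: 'k')
  sorted[2] = KS$bookk4  (last char: '4')
  sorted[3] = S$bookk4K  (last char: 'K')
  sorted[4] = bookk4KS$  (last char: '$')
  sorted[5] = k4KS$book  (last char: 'k')
  sorted[6] = kk4KS$boo  (last char: 'o')
  sorted[7] = okk4KS$bo  (last char: 'o')
  sorted[8] = ookk4KS$b  (last char: 'b')
Last column: Sk4K$koob
Original string S is at sorted index 4

Answer: Sk4K$koob
4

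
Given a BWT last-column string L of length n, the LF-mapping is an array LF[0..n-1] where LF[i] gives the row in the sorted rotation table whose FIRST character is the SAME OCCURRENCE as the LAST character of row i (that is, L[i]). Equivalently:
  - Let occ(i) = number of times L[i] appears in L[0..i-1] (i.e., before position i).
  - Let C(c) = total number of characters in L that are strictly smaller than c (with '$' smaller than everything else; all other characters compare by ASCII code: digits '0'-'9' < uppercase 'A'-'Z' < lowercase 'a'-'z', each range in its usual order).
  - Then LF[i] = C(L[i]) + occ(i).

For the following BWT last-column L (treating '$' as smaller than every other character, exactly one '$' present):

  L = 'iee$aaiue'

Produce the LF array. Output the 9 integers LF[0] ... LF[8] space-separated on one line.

Char counts: '$':1, 'a':2, 'e':3, 'i':2, 'u':1
C (first-col start): C('$')=0, C('a')=1, C('e')=3, C('i')=6, C('u')=8
L[0]='i': occ=0, LF[0]=C('i')+0=6+0=6
L[1]='e': occ=0, LF[1]=C('e')+0=3+0=3
L[2]='e': occ=1, LF[2]=C('e')+1=3+1=4
L[3]='$': occ=0, LF[3]=C('$')+0=0+0=0
L[4]='a': occ=0, LF[4]=C('a')+0=1+0=1
L[5]='a': occ=1, LF[5]=C('a')+1=1+1=2
L[6]='i': occ=1, LF[6]=C('i')+1=6+1=7
L[7]='u': occ=0, LF[7]=C('u')+0=8+0=8
L[8]='e': occ=2, LF[8]=C('e')+2=3+2=5

Answer: 6 3 4 0 1 2 7 8 5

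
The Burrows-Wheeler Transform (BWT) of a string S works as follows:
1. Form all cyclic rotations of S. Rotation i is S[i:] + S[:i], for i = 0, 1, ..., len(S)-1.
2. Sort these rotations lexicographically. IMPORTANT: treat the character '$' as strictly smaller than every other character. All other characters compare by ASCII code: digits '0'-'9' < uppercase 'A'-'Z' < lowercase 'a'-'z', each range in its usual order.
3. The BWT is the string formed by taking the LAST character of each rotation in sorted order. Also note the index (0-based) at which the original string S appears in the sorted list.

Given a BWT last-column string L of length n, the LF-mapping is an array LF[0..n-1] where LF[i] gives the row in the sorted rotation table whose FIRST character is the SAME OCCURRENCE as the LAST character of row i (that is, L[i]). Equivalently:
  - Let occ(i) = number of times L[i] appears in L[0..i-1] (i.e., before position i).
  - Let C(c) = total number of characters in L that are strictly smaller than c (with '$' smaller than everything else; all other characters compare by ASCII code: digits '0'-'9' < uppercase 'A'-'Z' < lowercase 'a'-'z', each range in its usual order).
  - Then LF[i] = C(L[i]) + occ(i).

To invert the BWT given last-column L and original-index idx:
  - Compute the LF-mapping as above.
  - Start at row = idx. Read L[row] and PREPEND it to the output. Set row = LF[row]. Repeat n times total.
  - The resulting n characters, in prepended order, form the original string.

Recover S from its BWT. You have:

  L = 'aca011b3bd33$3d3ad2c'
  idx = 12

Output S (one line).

Answer: acdd3c0133a12db3b3a$

Derivation:
LF mapping: 10 15 11 1 2 3 13 5 14 17 6 7 0 8 18 9 12 19 4 16
Walk LF starting at row 12, prepending L[row]:
  step 1: row=12, L[12]='$', prepend. Next row=LF[12]=0
  step 2: row=0, L[0]='a', prepend. Next row=LF[0]=10
  step 3: row=10, L[10]='3', prepend. Next row=LF[10]=6
  step 4: row=6, L[6]='b', prepend. Next row=LF[6]=13
  step 5: row=13, L[13]='3', prepend. Next row=LF[13]=8
  step 6: row=8, L[8]='b', prepend. Next row=LF[8]=14
  step 7: row=14, L[14]='d', prepend. Next row=LF[14]=18
  step 8: row=18, L[18]='2', prepend. Next row=LF[18]=4
  step 9: row=4, L[4]='1', prepend. Next row=LF[4]=2
  step 10: row=2, L[2]='a', prepend. Next row=LF[2]=11
  step 11: row=11, L[11]='3', prepend. Next row=LF[11]=7
  step 12: row=7, L[7]='3', prepend. Next row=LF[7]=5
  step 13: row=5, L[5]='1', prepend. Next row=LF[5]=3
  step 14: row=3, L[3]='0', prepend. Next row=LF[3]=1
  step 15: row=1, L[1]='c', prepend. Next row=LF[1]=15
  step 16: row=15, L[15]='3', prepend. Next row=LF[15]=9
  step 17: row=9, L[9]='d', prepend. Next row=LF[9]=17
  step 18: row=17, L[17]='d', prepend. Next row=LF[17]=19
  step 19: row=19, L[19]='c', prepend. Next row=LF[19]=16
  step 20: row=16, L[16]='a', prepend. Next row=LF[16]=12
Reversed output: acdd3c0133a12db3b3a$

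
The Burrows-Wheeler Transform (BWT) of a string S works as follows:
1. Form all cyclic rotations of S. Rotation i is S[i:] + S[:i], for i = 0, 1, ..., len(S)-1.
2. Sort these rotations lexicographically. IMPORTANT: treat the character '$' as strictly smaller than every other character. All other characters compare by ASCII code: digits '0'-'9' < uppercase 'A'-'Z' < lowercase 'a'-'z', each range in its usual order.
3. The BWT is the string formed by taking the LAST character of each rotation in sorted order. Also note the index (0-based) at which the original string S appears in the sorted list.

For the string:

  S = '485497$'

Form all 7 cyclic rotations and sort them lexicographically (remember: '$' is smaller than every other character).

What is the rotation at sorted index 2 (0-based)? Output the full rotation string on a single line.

All 7 rotations (rotation i = S[i:]+S[:i]):
  rot[0] = 485497$
  rot[1] = 85497$4
  rot[2] = 5497$48
  rot[3] = 497$485
  rot[4] = 97$4854
  rot[5] = 7$48549
  rot[6] = $485497
Sorted (with $ < everything):
  sorted[0] = $485497
  sorted[1] = 485497$
  sorted[2] = 497$485
  sorted[3] = 5497$48
  sorted[4] = 7$48549
  sorted[5] = 85497$4
  sorted[6] = 97$4854
sorted[2] = 497$485

Answer: 497$485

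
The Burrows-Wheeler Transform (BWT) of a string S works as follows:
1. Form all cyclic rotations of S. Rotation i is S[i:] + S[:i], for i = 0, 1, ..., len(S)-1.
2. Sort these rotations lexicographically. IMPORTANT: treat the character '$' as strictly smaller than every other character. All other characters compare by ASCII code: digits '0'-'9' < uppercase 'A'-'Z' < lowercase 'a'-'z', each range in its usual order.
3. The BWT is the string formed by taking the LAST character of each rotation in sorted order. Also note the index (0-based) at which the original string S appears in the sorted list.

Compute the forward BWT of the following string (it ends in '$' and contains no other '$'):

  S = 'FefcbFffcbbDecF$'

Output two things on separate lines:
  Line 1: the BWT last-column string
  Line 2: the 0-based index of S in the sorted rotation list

Answer: Fbc$bbcceffDFefF
3

Derivation:
All 16 rotations (rotation i = S[i:]+S[:i]):
  rot[0] = FefcbFffcbbDecF$
  rot[1] = efcbFffcbbDecF$F
  rot[2] = fcbFffcbbDecF$Fe
  rot[3] = cbFffcbbDecF$Fef
  rot[4] = bFffcbbDecF$Fefc
  rot[5] = FffcbbDecF$Fefcb
  rot[6] = ffcbbDecF$FefcbF
  rot[7] = fcbbDecF$FefcbFf
  rot[8] = cbbDecF$FefcbFff
  rot[9] = bbDecF$FefcbFffc
  rot[10] = bDecF$FefcbFffcb
  rot[11] = DecF$FefcbFffcbb
  rot[12] = ecF$FefcbFffcbbD
  rot[13] = cF$FefcbFffcbbDe
  rot[14] = F$FefcbFffcbbDec
  rot[15] = $FefcbFffcbbDecF
Sorted (with $ < everything):
  sorted[0] = $FefcbFffcbbDecF  (last char: 'F')
  sorted[1] = DecF$FefcbFffcbb  (last char: 'b')
  sorted[2] = F$FefcbFffcbbDec  (last char: 'c')
  sorted[3] = FefcbFffcbbDecF$  (last char: '$')
  sorted[4] = FffcbbDecF$Fefcb  (last char: 'b')
  sorted[5] = bDecF$FefcbFffcb  (last char: 'b')
  sorted[6] = bFffcbbDecF$Fefc  (last char: 'c')
  sorted[7] = bbDecF$FefcbFffc  (last char: 'c')
  sorted[8] = cF$FefcbFffcbbDe  (last char: 'e')
  sorted[9] = cbFffcbbDecF$Fef  (last char: 'f')
  sorted[10] = cbbDecF$FefcbFff  (last char: 'f')
  sorted[11] = ecF$FefcbFffcbbD  (last char: 'D')
  sorted[12] = efcbFffcbbDecF$F  (last char: 'F')
  sorted[13] = fcbFffcbbDecF$Fe  (last char: 'e')
  sorted[14] = fcbbDecF$FefcbFf  (last char: 'f')
  sorted[15] = ffcbbDecF$FefcbF  (last char: 'F')
Last column: Fbc$bbcceffDFefF
Original string S is at sorted index 3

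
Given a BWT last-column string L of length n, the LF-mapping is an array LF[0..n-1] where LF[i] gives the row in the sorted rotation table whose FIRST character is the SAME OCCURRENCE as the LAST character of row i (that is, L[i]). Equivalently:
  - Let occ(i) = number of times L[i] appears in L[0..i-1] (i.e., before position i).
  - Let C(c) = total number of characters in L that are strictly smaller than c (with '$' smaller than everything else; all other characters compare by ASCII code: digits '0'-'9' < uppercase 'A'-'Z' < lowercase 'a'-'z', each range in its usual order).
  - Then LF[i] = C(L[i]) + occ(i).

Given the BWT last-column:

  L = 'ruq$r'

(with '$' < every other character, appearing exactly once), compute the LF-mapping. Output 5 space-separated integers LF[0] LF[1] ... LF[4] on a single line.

Answer: 2 4 1 0 3

Derivation:
Char counts: '$':1, 'q':1, 'r':2, 'u':1
C (first-col start): C('$')=0, C('q')=1, C('r')=2, C('u')=4
L[0]='r': occ=0, LF[0]=C('r')+0=2+0=2
L[1]='u': occ=0, LF[1]=C('u')+0=4+0=4
L[2]='q': occ=0, LF[2]=C('q')+0=1+0=1
L[3]='$': occ=0, LF[3]=C('$')+0=0+0=0
L[4]='r': occ=1, LF[4]=C('r')+1=2+1=3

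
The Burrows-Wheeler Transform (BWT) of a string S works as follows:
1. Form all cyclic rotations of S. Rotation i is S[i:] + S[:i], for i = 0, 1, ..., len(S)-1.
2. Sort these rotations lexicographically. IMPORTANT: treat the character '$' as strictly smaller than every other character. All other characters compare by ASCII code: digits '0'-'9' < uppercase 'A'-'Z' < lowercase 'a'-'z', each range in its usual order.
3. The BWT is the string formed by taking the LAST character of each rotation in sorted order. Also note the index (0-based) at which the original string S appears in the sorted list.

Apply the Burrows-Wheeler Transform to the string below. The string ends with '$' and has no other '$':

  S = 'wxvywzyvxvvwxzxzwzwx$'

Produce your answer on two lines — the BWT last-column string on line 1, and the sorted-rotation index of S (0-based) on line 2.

All 21 rotations (rotation i = S[i:]+S[:i]):
  rot[0] = wxvywzyvxvvwxzxzwzwx$
  rot[1] = xvywzyvxvvwxzxzwzwx$w
  rot[2] = vywzyvxvvwxzxzwzwx$wx
  rot[3] = ywzyvxvvwxzxzwzwx$wxv
  rot[4] = wzyvxvvwxzxzwzwx$wxvy
  rot[5] = zyvxvvwxzxzwzwx$wxvyw
  rot[6] = yvxvvwxzxzwzwx$wxvywz
  rot[7] = vxvvwxzxzwzwx$wxvywzy
  rot[8] = xvvwxzxzwzwx$wxvywzyv
  rot[9] = vvwxzxzwzwx$wxvywzyvx
  rot[10] = vwxzxzwzwx$wxvywzyvxv
  rot[11] = wxzxzwzwx$wxvywzyvxvv
  rot[12] = xzxzwzwx$wxvywzyvxvvw
  rot[13] = zxzwzwx$wxvywzyvxvvwx
  rot[14] = xzwzwx$wxvywzyvxvvwxz
  rot[15] = zwzwx$wxvywzyvxvvwxzx
  rot[16] = wzwx$wxvywzyvxvvwxzxz
  rot[17] = zwx$wxvywzyvxvvwxzxzw
  rot[18] = wx$wxvywzyvxvvwxzxzwz
  rot[19] = x$wxvywzyvxvvwxzxzwzw
  rot[20] = $wxvywzyvxvvwxzxzwzwx
Sorted (with $ < everything):
  sorted[0] = $wxvywzyvxvvwxzxzwzwx  (last char: 'x')
  sorted[1] = vvwxzxzwzwx$wxvywzyvx  (last char: 'x')
  sorted[2] = vwxzxzwzwx$wxvywzyvxv  (last char: 'v')
  sorted[3] = vxvvwxzxzwzwx$wxvywzy  (last char: 'y')
  sorted[4] = vywzyvxvvwxzxzwzwx$wx  (last char: 'x')
  sorted[5] = wx$wxvywzyvxvvwxzxzwz  (last char: 'z')
  sorted[6] = wxvywzyvxvvwxzxzwzwx$  (last char: '$')
  sorted[7] = wxzxzwzwx$wxvywzyvxvv  (last char: 'v')
  sorted[8] = wzwx$wxvywzyvxvvwxzxz  (last char: 'z')
  sorted[9] = wzyvxvvwxzxzwzwx$wxvy  (last char: 'y')
  sorted[10] = x$wxvywzyvxvvwxzxzwzw  (last char: 'w')
  sorted[11] = xvvwxzxzwzwx$wxvywzyv  (last char: 'v')
  sorted[12] = xvywzyvxvvwxzxzwzwx$w  (last char: 'w')
  sorted[13] = xzwzwx$wxvywzyvxvvwxz  (last char: 'z')
  sorted[14] = xzxzwzwx$wxvywzyvxvvw  (last char: 'w')
  sorted[15] = yvxvvwxzxzwzwx$wxvywz  (last char: 'z')
  sorted[16] = ywzyvxvvwxzxzwzwx$wxv  (last char: 'v')
  sorted[17] = zwx$wxvywzyvxvvwxzxzw  (last char: 'w')
  sorted[18] = zwzwx$wxvywzyvxvvwxzx  (last char: 'x')
  sorted[19] = zxzwzwx$wxvywzyvxvvwx  (last char: 'x')
  sorted[20] = zyvxvvwxzxzwzwx$wxvyw  (last char: 'w')
Last column: xxvyxz$vzywvwzwzvwxxw
Original string S is at sorted index 6

Answer: xxvyxz$vzywvwzwzvwxxw
6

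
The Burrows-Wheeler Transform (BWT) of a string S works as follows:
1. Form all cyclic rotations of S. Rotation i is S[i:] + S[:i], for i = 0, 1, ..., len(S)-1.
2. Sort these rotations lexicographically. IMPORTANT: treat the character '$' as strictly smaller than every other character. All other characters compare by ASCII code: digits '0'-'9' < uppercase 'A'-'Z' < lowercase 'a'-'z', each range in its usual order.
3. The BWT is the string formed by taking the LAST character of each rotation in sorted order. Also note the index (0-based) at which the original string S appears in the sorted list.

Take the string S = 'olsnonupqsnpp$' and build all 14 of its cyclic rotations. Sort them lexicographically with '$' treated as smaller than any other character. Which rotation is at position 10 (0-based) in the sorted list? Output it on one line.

Answer: qsnpp$olsnonup

Derivation:
All 14 rotations (rotation i = S[i:]+S[:i]):
  rot[0] = olsnonupqsnpp$
  rot[1] = lsnonupqsnpp$o
  rot[2] = snonupqsnpp$ol
  rot[3] = nonupqsnpp$ols
  rot[4] = onupqsnpp$olsn
  rot[5] = nupqsnpp$olsno
  rot[6] = upqsnpp$olsnon
  rot[7] = pqsnpp$olsnonu
  rot[8] = qsnpp$olsnonup
  rot[9] = snpp$olsnonupq
  rot[10] = npp$olsnonupqs
  rot[11] = pp$olsnonupqsn
  rot[12] = p$olsnonupqsnp
  rot[13] = $olsnonupqsnpp
Sorted (with $ < everything):
  sorted[0] = $olsnonupqsnpp
  sorted[1] = lsnonupqsnpp$o
  sorted[2] = nonupqsnpp$ols
  sorted[3] = npp$olsnonupqs
  sorted[4] = nupqsnpp$olsno
  sorted[5] = olsnonupqsnpp$
  sorted[6] = onupqsnpp$olsn
  sorted[7] = p$olsnonupqsnp
  sorted[8] = pp$olsnonupqsn
  sorted[9] = pqsnpp$olsnonu
  sorted[10] = qsnpp$olsnonup
  sorted[11] = snonupqsnpp$ol
  sorted[12] = snpp$olsnonupq
  sorted[13] = upqsnpp$olsnon
sorted[10] = qsnpp$olsnonup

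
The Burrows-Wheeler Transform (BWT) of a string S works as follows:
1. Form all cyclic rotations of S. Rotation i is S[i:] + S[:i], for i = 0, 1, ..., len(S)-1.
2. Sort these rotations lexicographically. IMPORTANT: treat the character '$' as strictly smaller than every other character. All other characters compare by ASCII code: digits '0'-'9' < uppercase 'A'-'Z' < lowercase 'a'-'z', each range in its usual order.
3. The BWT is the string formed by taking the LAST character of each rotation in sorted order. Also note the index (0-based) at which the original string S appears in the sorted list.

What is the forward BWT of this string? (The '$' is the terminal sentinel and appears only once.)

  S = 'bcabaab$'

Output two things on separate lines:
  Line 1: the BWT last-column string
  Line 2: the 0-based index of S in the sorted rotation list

Answer: bbacaa$b
6

Derivation:
All 8 rotations (rotation i = S[i:]+S[:i]):
  rot[0] = bcabaab$
  rot[1] = cabaab$b
  rot[2] = abaab$bc
  rot[3] = baab$bca
  rot[4] = aab$bcab
  rot[5] = ab$bcaba
  rot[6] = b$bcabaa
  rot[7] = $bcabaab
Sorted (with $ < everything):
  sorted[0] = $bcabaab  (last char: 'b')
  sorted[1] = aab$bcab  (last char: 'b')
  sorted[2] = ab$bcaba  (last char: 'a')
  sorted[3] = abaab$bc  (last char: 'c')
  sorted[4] = b$bcabaa  (last char: 'a')
  sorted[5] = baab$bca  (last char: 'a')
  sorted[6] = bcabaab$  (last char: '$')
  sorted[7] = cabaab$b  (last char: 'b')
Last column: bbacaa$b
Original string S is at sorted index 6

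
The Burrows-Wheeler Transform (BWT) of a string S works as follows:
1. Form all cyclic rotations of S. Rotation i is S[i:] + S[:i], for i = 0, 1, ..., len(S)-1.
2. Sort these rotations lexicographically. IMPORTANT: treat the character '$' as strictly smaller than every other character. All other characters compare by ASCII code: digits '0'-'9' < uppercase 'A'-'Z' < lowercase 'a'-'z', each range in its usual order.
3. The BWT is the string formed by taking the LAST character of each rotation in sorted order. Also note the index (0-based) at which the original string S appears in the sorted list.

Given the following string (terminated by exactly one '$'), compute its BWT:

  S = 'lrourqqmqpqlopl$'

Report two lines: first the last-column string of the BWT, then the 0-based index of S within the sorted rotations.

Answer: lpq$qlroqpqmrluo
3

Derivation:
All 16 rotations (rotation i = S[i:]+S[:i]):
  rot[0] = lrourqqmqpqlopl$
  rot[1] = rourqqmqpqlopl$l
  rot[2] = ourqqmqpqlopl$lr
  rot[3] = urqqmqpqlopl$lro
  rot[4] = rqqmqpqlopl$lrou
  rot[5] = qqmqpqlopl$lrour
  rot[6] = qmqpqlopl$lrourq
  rot[7] = mqpqlopl$lrourqq
  rot[8] = qpqlopl$lrourqqm
  rot[9] = pqlopl$lrourqqmq
  rot[10] = qlopl$lrourqqmqp
  rot[11] = lopl$lrourqqmqpq
  rot[12] = opl$lrourqqmqpql
  rot[13] = pl$lrourqqmqpqlo
  rot[14] = l$lrourqqmqpqlop
  rot[15] = $lrourqqmqpqlopl
Sorted (with $ < everything):
  sorted[0] = $lrourqqmqpqlopl  (last char: 'l')
  sorted[1] = l$lrourqqmqpqlop  (last char: 'p')
  sorted[2] = lopl$lrourqqmqpq  (last char: 'q')
  sorted[3] = lrourqqmqpqlopl$  (last char: '$')
  sorted[4] = mqpqlopl$lrourqq  (last char: 'q')
  sorted[5] = opl$lrourqqmqpql  (last char: 'l')
  sorted[6] = ourqqmqpqlopl$lr  (last char: 'r')
  sorted[7] = pl$lrourqqmqpqlo  (last char: 'o')
  sorted[8] = pqlopl$lrourqqmq  (last char: 'q')
  sorted[9] = qlopl$lrourqqmqp  (last char: 'p')
  sorted[10] = qmqpqlopl$lrourq  (last char: 'q')
  sorted[11] = qpqlopl$lrourqqm  (last char: 'm')
  sorted[12] = qqmqpqlopl$lrour  (last char: 'r')
  sorted[13] = rourqqmqpqlopl$l  (last char: 'l')
  sorted[14] = rqqmqpqlopl$lrou  (last char: 'u')
  sorted[15] = urqqmqpqlopl$lro  (last char: 'o')
Last column: lpq$qlroqpqmrluo
Original string S is at sorted index 3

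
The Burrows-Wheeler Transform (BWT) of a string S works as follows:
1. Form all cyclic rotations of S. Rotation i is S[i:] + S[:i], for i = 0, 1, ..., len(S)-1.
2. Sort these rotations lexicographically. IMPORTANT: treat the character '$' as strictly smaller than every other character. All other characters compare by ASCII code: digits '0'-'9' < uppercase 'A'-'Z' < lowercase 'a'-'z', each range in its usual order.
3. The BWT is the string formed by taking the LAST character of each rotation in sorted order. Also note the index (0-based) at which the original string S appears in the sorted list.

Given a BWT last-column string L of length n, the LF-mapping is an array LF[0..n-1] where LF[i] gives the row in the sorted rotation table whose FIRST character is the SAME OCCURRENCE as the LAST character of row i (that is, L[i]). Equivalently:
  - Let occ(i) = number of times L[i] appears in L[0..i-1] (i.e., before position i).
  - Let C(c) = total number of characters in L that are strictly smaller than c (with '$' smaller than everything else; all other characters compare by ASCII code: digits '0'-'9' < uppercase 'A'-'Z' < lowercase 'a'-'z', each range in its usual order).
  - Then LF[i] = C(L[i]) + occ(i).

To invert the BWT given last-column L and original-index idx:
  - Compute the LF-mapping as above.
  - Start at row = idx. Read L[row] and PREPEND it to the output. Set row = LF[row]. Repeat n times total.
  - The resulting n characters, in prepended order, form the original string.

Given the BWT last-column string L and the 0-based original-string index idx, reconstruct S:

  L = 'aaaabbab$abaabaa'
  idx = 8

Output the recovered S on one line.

LF mapping: 1 2 3 4 11 12 5 13 0 6 14 7 8 15 9 10
Walk LF starting at row 8, prepending L[row]:
  step 1: row=8, L[8]='$', prepend. Next row=LF[8]=0
  step 2: row=0, L[0]='a', prepend. Next row=LF[0]=1
  step 3: row=1, L[1]='a', prepend. Next row=LF[1]=2
  step 4: row=2, L[2]='a', prepend. Next row=LF[2]=3
  step 5: row=3, L[3]='a', prepend. Next row=LF[3]=4
  step 6: row=4, L[4]='b', prepend. Next row=LF[4]=11
  step 7: row=11, L[11]='a', prepend. Next row=LF[11]=7
  step 8: row=7, L[7]='b', prepend. Next row=LF[7]=13
  step 9: row=13, L[13]='b', prepend. Next row=LF[13]=15
  step 10: row=15, L[15]='a', prepend. Next row=LF[15]=10
  step 11: row=10, L[10]='b', prepend. Next row=LF[10]=14
  step 12: row=14, L[14]='a', prepend. Next row=LF[14]=9
  step 13: row=9, L[9]='a', prepend. Next row=LF[9]=6
  step 14: row=6, L[6]='a', prepend. Next row=LF[6]=5
  step 15: row=5, L[5]='b', prepend. Next row=LF[5]=12
  step 16: row=12, L[12]='a', prepend. Next row=LF[12]=8
Reversed output: abaaababbabaaaa$

Answer: abaaababbabaaaa$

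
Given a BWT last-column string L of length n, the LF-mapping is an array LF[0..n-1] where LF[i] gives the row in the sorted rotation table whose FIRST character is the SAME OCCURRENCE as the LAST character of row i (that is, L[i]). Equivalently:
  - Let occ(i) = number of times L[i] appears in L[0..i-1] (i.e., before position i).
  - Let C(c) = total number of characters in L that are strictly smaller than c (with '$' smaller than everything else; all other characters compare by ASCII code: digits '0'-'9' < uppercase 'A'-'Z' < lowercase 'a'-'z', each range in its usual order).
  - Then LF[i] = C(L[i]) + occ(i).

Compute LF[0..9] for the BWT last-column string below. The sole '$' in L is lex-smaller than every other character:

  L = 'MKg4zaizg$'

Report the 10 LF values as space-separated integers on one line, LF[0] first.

Answer: 3 2 5 1 8 4 7 9 6 0

Derivation:
Char counts: '$':1, '4':1, 'K':1, 'M':1, 'a':1, 'g':2, 'i':1, 'z':2
C (first-col start): C('$')=0, C('4')=1, C('K')=2, C('M')=3, C('a')=4, C('g')=5, C('i')=7, C('z')=8
L[0]='M': occ=0, LF[0]=C('M')+0=3+0=3
L[1]='K': occ=0, LF[1]=C('K')+0=2+0=2
L[2]='g': occ=0, LF[2]=C('g')+0=5+0=5
L[3]='4': occ=0, LF[3]=C('4')+0=1+0=1
L[4]='z': occ=0, LF[4]=C('z')+0=8+0=8
L[5]='a': occ=0, LF[5]=C('a')+0=4+0=4
L[6]='i': occ=0, LF[6]=C('i')+0=7+0=7
L[7]='z': occ=1, LF[7]=C('z')+1=8+1=9
L[8]='g': occ=1, LF[8]=C('g')+1=5+1=6
L[9]='$': occ=0, LF[9]=C('$')+0=0+0=0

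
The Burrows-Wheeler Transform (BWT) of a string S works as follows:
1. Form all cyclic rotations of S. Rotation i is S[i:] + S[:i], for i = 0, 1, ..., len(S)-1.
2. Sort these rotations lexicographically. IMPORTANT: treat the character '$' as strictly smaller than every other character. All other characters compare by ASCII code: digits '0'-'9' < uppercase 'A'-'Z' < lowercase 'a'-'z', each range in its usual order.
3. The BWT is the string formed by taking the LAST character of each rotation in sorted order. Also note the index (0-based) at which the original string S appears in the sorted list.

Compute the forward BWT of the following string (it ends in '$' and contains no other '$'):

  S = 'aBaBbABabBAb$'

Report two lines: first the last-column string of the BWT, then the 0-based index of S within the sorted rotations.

All 13 rotations (rotation i = S[i:]+S[:i]):
  rot[0] = aBaBbABabBAb$
  rot[1] = BaBbABabBAb$a
  rot[2] = aBbABabBAb$aB
  rot[3] = BbABabBAb$aBa
  rot[4] = bABabBAb$aBaB
  rot[5] = ABabBAb$aBaBb
  rot[6] = BabBAb$aBaBbA
  rot[7] = abBAb$aBaBbAB
  rot[8] = bBAb$aBaBbABa
  rot[9] = BAb$aBaBbABab
  rot[10] = Ab$aBaBbABabB
  rot[11] = b$aBaBbABabBA
  rot[12] = $aBaBbABabBAb
Sorted (with $ < everything):
  sorted[0] = $aBaBbABabBAb  (last char: 'b')
  sorted[1] = ABabBAb$aBaBb  (last char: 'b')
  sorted[2] = Ab$aBaBbABabB  (last char: 'B')
  sorted[3] = BAb$aBaBbABab  (last char: 'b')
  sorted[4] = BaBbABabBAb$a  (last char: 'a')
  sorted[5] = BabBAb$aBaBbA  (last char: 'A')
  sorted[6] = BbABabBAb$aBa  (last char: 'a')
  sorted[7] = aBaBbABabBAb$  (last char: '$')
  sorted[8] = aBbABabBAb$aB  (last char: 'B')
  sorted[9] = abBAb$aBaBbAB  (last char: 'B')
  sorted[10] = b$aBaBbABabBA  (last char: 'A')
  sorted[11] = bABabBAb$aBaB  (last char: 'B')
  sorted[12] = bBAb$aBaBbABa  (last char: 'a')
Last column: bbBbaAa$BBABa
Original string S is at sorted index 7

Answer: bbBbaAa$BBABa
7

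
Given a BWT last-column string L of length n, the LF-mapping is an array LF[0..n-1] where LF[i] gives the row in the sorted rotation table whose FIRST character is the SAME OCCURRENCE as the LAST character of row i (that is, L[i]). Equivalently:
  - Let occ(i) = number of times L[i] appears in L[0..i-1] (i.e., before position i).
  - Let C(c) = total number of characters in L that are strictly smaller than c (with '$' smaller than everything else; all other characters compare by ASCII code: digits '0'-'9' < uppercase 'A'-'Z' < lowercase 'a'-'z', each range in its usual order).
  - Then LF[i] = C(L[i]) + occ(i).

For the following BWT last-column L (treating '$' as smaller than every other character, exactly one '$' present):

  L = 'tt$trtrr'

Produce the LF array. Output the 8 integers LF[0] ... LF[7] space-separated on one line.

Answer: 4 5 0 6 1 7 2 3

Derivation:
Char counts: '$':1, 'r':3, 't':4
C (first-col start): C('$')=0, C('r')=1, C('t')=4
L[0]='t': occ=0, LF[0]=C('t')+0=4+0=4
L[1]='t': occ=1, LF[1]=C('t')+1=4+1=5
L[2]='$': occ=0, LF[2]=C('$')+0=0+0=0
L[3]='t': occ=2, LF[3]=C('t')+2=4+2=6
L[4]='r': occ=0, LF[4]=C('r')+0=1+0=1
L[5]='t': occ=3, LF[5]=C('t')+3=4+3=7
L[6]='r': occ=1, LF[6]=C('r')+1=1+1=2
L[7]='r': occ=2, LF[7]=C('r')+2=1+2=3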